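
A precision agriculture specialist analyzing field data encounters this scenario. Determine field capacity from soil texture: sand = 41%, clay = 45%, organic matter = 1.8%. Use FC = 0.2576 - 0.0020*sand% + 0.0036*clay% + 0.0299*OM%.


FC = 0.2576 - 0.0020*41 + 0.0036*45 + 0.0299*1.8
   = 0.2576 - 0.0820 + 0.1620 + 0.0538
   = 0.3914


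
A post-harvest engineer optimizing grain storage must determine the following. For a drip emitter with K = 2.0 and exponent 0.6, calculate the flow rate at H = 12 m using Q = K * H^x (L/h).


Q = K * H^x
  = 2.0 * 12^0.6
  = 2.0 * 4.4413
  = 8.88 L/h


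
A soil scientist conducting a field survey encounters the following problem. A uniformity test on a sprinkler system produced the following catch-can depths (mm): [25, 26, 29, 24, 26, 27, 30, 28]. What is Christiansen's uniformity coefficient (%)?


xbar = 215 / 8 = 26.875
sum|xi - xbar| = 13
CU = 100 * (1 - 13 / (8 * 26.875))
   = 100 * (1 - 0.0605)
   = 93.95%


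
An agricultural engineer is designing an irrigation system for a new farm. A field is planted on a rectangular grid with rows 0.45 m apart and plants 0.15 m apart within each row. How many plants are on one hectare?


D = 10000 / (row_sp * plant_sp)
  = 10000 / (0.45 * 0.15)
  = 10000 / 0.0675
  = 148148.15 plants/ha


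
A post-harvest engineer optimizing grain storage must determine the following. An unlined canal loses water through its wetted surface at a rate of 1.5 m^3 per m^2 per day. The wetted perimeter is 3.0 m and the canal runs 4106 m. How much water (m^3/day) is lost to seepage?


S = C * P * L
  = 1.5 * 3.0 * 4106
  = 18477 m^3/day


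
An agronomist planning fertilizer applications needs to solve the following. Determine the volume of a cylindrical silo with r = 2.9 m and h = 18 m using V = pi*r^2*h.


V = pi * r^2 * h
  = pi * 2.9^2 * 18
  = pi * 8.41 * 18
  = 475.57 m^3


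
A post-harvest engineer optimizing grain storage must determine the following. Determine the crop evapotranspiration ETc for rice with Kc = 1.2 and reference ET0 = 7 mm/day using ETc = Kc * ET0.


ETc = Kc * ET0
    = 1.2 * 7
    = 8.40 mm/day


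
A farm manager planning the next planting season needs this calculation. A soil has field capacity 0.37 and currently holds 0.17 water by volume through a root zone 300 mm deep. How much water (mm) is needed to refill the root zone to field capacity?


SMD = (FC - theta) * D
    = (0.37 - 0.17) * 300
    = 0.200 * 300
    = 60 mm


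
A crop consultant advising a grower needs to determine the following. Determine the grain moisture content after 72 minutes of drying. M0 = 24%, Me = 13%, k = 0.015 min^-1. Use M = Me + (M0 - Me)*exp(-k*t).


M = Me + (M0 - Me) * e^(-k*t)
  = 13 + (24 - 13) * e^(-0.015*72)
  = 13 + 11 * e^(-1.080)
  = 13 + 11 * 0.33960
  = 13 + 3.7356
  = 16.74%


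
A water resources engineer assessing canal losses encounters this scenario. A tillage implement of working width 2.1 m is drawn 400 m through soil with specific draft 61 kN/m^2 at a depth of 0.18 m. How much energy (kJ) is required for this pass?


E = k * d * w * L
  = 61 * 0.18 * 2.1 * 400
  = 9223.20 kJ


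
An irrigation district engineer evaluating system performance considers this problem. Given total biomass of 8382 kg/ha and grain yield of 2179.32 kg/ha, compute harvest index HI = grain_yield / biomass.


HI = grain_yield / biomass
   = 2179.32 / 8382
   = 0.26


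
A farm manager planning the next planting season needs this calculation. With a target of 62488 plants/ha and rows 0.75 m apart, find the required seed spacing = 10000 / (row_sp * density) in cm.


spacing = 10000 / (row_sp * density)
        = 10000 / (0.75 * 62488)
        = 10000 / 46866
        = 0.21337 m = 21.34 cm


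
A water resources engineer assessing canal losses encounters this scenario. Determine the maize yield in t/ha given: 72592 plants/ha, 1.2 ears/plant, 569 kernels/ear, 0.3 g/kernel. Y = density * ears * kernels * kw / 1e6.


Y = density * ears * kernels * kw
  = 72592 * 1.2 * 569 * 0.3 g/ha
  = 14869745.28 g/ha
  = 14869.75 kg/ha = 14.87 t/ha


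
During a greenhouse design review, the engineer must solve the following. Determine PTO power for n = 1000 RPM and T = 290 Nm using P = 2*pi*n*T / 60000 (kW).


P = 2*pi*n*T / 60000
  = 2*pi * 1000 * 290 / 60000
  = 1822123.74 / 60000
  = 30.37 kW


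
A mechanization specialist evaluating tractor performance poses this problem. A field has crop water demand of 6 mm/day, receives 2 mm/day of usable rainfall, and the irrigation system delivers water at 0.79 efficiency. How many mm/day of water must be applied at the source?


IWR = (ETc - Pe) / Ea
    = (6 - 2) / 0.79
    = 4 / 0.79
    = 5.06 mm/day


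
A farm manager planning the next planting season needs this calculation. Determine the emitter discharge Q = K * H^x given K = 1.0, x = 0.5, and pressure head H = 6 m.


Q = K * H^x
  = 1.0 * 6^0.5
  = 1.0 * 2.4495
  = 2.45 L/h


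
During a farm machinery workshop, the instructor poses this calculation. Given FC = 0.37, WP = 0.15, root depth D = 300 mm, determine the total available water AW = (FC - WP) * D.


AW = (FC - WP) * D
   = (0.37 - 0.15) * 300
   = 0.22 * 300
   = 66 mm


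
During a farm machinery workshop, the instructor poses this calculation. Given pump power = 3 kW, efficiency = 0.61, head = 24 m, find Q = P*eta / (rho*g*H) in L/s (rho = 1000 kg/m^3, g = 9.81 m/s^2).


Q = (P * 1000 * eta) / (rho * g * H)
  = (3 * 1000 * 0.61) / (1000 * 9.81 * 24)
  = 1830 / 235440
  = 0.00777 m^3/s = 7.77 L/s


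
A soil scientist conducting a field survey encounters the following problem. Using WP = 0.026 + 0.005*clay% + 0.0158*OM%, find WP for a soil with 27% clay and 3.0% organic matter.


WP = 0.026 + 0.005*27 + 0.0158*3.0
   = 0.026 + 0.1350 + 0.0474
   = 0.2084


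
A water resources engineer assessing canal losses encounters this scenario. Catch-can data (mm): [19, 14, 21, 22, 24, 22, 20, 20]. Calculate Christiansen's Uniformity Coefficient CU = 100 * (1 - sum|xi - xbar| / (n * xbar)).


xbar = 162 / 8 = 20.250
sum|xi - xbar| = 16
CU = 100 * (1 - 16 / (8 * 20.250))
   = 100 * (1 - 0.0988)
   = 90.12%


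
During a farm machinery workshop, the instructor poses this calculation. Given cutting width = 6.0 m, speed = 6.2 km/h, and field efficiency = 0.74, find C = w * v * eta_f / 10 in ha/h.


C = w * v * eta_f / 10
  = 6.0 * 6.2 * 0.74 / 10
  = 27.53 / 10
  = 2.75 ha/h


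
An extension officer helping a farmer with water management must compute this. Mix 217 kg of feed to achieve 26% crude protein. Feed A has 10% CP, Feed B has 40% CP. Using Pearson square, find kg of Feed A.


parts_A = CP_b - target = 40 - 26 = 14
parts_B = target - CP_a = 26 - 10 = 16
total_parts = 14 + 16 = 30
Feed A = 217 * 14 / 30 = 101.27 kg
Feed B = 217 * 16 / 30 = 115.73 kg

101.27 kg


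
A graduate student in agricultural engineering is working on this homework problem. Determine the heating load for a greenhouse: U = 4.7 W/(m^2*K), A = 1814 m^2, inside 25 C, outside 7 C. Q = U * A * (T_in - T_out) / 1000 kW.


dT = 25 - (7) = 18 K
Q = U * A * dT
  = 4.7 * 1814 * 18
  = 153464.40 W = 153.46 kW


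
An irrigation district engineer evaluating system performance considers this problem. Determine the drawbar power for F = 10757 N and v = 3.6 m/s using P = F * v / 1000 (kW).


P = F * v / 1000
  = 10757 * 3.6 / 1000
  = 38725.20 / 1000
  = 38.73 kW


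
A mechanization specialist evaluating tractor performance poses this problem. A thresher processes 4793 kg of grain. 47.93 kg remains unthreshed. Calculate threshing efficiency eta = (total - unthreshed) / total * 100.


eta = (total - unthreshed) / total * 100
    = (4793 - 47.93) / 4793 * 100
    = 4745.07 / 4793 * 100
    = 99%


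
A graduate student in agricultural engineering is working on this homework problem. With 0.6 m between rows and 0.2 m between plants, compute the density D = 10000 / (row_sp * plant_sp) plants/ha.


D = 10000 / (row_sp * plant_sp)
  = 10000 / (0.6 * 0.2)
  = 10000 / 0.1200
  = 83333.33 plants/ha


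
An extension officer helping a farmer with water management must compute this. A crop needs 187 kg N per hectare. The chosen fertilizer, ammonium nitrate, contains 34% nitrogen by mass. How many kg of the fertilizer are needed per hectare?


Rate = N_required / (N_content / 100)
     = 187 / (34 / 100)
     = 187 / 0.34
     = 550 kg/ha


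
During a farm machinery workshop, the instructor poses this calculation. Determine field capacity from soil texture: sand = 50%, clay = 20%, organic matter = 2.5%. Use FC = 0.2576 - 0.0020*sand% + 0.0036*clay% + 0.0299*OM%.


FC = 0.2576 - 0.0020*50 + 0.0036*20 + 0.0299*2.5
   = 0.2576 - 0.1000 + 0.0720 + 0.0748
   = 0.3044


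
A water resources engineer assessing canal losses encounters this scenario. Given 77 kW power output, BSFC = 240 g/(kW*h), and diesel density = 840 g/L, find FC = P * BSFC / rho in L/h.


FC = P * BSFC / rho_fuel
   = 77 * 240 / 840
   = 18480 / 840
   = 22 L/h


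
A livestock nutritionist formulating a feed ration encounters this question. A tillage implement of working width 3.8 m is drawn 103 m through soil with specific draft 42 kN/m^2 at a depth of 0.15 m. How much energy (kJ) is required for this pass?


E = k * d * w * L
  = 42 * 0.15 * 3.8 * 103
  = 2465.82 kJ


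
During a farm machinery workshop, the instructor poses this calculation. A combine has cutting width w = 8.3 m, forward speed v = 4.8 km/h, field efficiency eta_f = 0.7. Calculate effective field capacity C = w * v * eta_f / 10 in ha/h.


C = w * v * eta_f / 10
  = 8.3 * 4.8 * 0.7 / 10
  = 27.89 / 10
  = 2.79 ha/h


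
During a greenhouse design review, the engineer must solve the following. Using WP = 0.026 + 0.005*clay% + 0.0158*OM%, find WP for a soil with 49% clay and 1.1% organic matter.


WP = 0.026 + 0.005*49 + 0.0158*1.1
   = 0.026 + 0.2450 + 0.0174
   = 0.2884


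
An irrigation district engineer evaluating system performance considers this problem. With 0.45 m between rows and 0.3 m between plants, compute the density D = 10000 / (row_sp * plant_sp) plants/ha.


D = 10000 / (row_sp * plant_sp)
  = 10000 / (0.45 * 0.3)
  = 10000 / 0.1350
  = 74074.07 plants/ha


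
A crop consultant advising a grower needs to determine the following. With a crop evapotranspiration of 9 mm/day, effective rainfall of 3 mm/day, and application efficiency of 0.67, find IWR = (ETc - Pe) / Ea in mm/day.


IWR = (ETc - Pe) / Ea
    = (9 - 3) / 0.67
    = 6 / 0.67
    = 8.96 mm/day


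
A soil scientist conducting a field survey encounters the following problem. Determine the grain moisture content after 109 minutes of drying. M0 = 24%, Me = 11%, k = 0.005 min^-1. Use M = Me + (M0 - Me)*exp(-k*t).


M = Me + (M0 - Me) * e^(-k*t)
  = 11 + (24 - 11) * e^(-0.005*109)
  = 11 + 13 * e^(-0.545)
  = 11 + 13 * 0.57984
  = 11 + 7.5379
  = 18.54%


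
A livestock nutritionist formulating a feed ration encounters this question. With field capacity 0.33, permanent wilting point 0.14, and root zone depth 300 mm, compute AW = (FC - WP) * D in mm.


AW = (FC - WP) * D
   = (0.33 - 0.14) * 300
   = 0.19 * 300
   = 57 mm


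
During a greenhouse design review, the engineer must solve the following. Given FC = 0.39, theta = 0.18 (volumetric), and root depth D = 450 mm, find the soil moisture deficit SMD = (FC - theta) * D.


SMD = (FC - theta) * D
    = (0.39 - 0.18) * 450
    = 0.210 * 450
    = 94.50 mm


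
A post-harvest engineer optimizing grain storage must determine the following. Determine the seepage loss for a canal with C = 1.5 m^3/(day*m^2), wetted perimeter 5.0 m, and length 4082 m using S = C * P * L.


S = C * P * L
  = 1.5 * 5.0 * 4082
  = 30615 m^3/day


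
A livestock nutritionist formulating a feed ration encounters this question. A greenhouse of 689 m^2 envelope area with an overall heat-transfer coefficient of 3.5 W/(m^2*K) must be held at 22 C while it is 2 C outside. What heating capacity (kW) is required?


dT = 22 - (2) = 20 K
Q = U * A * dT
  = 3.5 * 689 * 20
  = 48230 W = 48.23 kW


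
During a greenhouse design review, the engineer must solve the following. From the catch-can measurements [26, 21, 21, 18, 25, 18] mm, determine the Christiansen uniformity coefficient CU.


xbar = 129 / 6 = 21.500
sum|xi - xbar| = 16
CU = 100 * (1 - 16 / (6 * 21.500))
   = 100 * (1 - 0.1240)
   = 87.60%


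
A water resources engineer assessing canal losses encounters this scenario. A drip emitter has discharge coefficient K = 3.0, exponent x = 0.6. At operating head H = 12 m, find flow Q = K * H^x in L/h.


Q = K * H^x
  = 3.0 * 12^0.6
  = 3.0 * 4.4413
  = 13.32 L/h


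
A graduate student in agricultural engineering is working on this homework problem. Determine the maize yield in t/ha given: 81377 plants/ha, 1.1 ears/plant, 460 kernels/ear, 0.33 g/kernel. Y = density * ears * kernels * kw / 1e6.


Y = density * ears * kernels * kw
  = 81377 * 1.1 * 460 * 0.33 g/ha
  = 13588331.46 g/ha
  = 13588.33 kg/ha = 13.59 t/ha


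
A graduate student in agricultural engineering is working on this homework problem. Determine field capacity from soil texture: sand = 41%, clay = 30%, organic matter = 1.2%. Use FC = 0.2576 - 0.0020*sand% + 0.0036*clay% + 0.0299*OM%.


FC = 0.2576 - 0.0020*41 + 0.0036*30 + 0.0299*1.2
   = 0.2576 - 0.0820 + 0.1080 + 0.0359
   = 0.3195


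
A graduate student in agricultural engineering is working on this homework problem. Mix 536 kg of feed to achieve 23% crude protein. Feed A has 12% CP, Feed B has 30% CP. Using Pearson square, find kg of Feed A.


parts_A = CP_b - target = 30 - 23 = 7
parts_B = target - CP_a = 23 - 12 = 11
total_parts = 7 + 11 = 18
Feed A = 536 * 7 / 18 = 208.44 kg
Feed B = 536 * 11 / 18 = 327.56 kg

208.44 kg


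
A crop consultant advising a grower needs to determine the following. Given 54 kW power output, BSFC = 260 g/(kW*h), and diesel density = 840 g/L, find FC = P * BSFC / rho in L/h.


FC = P * BSFC / rho_fuel
   = 54 * 260 / 840
   = 14040 / 840
   = 16.71 L/h


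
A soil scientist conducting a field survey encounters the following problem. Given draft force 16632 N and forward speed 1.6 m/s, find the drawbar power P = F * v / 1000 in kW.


P = F * v / 1000
  = 16632 * 1.6 / 1000
  = 26611.20 / 1000
  = 26.61 kW


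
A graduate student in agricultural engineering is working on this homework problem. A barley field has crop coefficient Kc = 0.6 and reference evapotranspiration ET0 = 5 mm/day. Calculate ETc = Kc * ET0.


ETc = Kc * ET0
    = 0.6 * 5
    = 3 mm/day


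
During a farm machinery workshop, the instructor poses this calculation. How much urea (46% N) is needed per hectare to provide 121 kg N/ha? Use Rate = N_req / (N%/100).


Rate = N_required / (N_content / 100)
     = 121 / (46 / 100)
     = 121 / 0.46
     = 263.04 kg/ha


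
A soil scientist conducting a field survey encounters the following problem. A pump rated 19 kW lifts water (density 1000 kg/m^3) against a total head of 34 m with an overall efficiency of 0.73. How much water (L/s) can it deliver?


Q = (P * 1000 * eta) / (rho * g * H)
  = (19 * 1000 * 0.73) / (1000 * 9.81 * 34)
  = 13870 / 333540
  = 0.04158 m^3/s = 41.58 L/s


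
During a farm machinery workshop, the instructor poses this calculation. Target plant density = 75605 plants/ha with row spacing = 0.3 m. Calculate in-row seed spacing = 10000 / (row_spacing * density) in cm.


spacing = 10000 / (row_sp * density)
        = 10000 / (0.3 * 75605)
        = 10000 / 22681.50
        = 0.44089 m = 44.09 cm


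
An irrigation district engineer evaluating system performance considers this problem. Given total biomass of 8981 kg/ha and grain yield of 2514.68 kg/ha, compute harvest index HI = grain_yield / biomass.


HI = grain_yield / biomass
   = 2514.68 / 8981
   = 0.28


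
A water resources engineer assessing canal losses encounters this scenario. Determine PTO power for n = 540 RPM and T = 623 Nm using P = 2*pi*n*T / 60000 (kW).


P = 2*pi*n*T / 60000
  = 2*pi * 540 * 623 / 60000
  = 2113789.20 / 60000
  = 35.23 kW


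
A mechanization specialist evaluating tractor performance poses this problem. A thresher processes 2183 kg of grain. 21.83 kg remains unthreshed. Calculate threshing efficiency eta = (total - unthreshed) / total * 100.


eta = (total - unthreshed) / total * 100
    = (2183 - 21.83) / 2183 * 100
    = 2161.17 / 2183 * 100
    = 99%


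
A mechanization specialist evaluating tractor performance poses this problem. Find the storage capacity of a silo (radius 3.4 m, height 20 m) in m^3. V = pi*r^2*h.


V = pi * r^2 * h
  = pi * 3.4^2 * 20
  = pi * 11.56 * 20
  = 726.34 m^3


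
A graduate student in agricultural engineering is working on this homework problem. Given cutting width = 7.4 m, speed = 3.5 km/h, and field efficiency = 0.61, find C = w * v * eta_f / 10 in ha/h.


C = w * v * eta_f / 10
  = 7.4 * 3.5 * 0.61 / 10
  = 15.80 / 10
  = 1.58 ha/h


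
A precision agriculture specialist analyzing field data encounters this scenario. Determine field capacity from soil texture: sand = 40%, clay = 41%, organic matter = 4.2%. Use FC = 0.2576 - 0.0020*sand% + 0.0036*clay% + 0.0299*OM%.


FC = 0.2576 - 0.0020*40 + 0.0036*41 + 0.0299*4.2
   = 0.2576 - 0.0800 + 0.1476 + 0.1256
   = 0.4508


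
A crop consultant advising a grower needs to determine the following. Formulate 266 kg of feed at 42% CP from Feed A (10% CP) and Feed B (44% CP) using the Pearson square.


parts_A = CP_b - target = 44 - 42 = 2
parts_B = target - CP_a = 42 - 10 = 32
total_parts = 2 + 32 = 34
Feed A = 266 * 2 / 34 = 15.65 kg
Feed B = 266 * 32 / 34 = 250.35 kg

15.65 kg


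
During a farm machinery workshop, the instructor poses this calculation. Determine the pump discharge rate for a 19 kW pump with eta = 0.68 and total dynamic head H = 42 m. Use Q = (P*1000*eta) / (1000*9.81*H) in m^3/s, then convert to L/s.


Q = (P * 1000 * eta) / (rho * g * H)
  = (19 * 1000 * 0.68) / (1000 * 9.81 * 42)
  = 12920 / 412020
  = 0.03136 m^3/s = 31.36 L/s


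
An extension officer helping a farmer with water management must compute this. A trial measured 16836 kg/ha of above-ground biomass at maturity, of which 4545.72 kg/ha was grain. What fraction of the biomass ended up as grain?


HI = grain_yield / biomass
   = 4545.72 / 16836
   = 0.27


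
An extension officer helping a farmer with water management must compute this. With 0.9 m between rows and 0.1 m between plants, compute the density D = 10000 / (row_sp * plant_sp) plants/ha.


D = 10000 / (row_sp * plant_sp)
  = 10000 / (0.9 * 0.1)
  = 10000 / 0.0900
  = 111111.11 plants/ha


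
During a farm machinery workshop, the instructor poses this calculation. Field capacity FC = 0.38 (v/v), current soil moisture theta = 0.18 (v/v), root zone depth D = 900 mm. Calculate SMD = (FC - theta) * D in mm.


SMD = (FC - theta) * D
    = (0.38 - 0.18) * 900
    = 0.200 * 900
    = 180 mm


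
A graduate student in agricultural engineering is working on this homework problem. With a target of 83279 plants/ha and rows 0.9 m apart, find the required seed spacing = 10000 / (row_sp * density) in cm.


spacing = 10000 / (row_sp * density)
        = 10000 / (0.9 * 83279)
        = 10000 / 74951.10
        = 0.13342 m = 13.34 cm


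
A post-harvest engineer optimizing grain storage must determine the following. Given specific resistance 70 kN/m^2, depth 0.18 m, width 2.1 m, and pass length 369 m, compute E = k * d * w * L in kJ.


E = k * d * w * L
  = 70 * 0.18 * 2.1 * 369
  = 9763.74 kJ


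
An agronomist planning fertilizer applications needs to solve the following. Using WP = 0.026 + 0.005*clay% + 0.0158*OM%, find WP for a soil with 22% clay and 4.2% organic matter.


WP = 0.026 + 0.005*22 + 0.0158*4.2
   = 0.026 + 0.1100 + 0.0664
   = 0.2024


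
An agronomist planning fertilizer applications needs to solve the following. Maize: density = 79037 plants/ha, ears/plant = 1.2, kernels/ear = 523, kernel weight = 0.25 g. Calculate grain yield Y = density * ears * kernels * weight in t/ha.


Y = density * ears * kernels * kw
  = 79037 * 1.2 * 523 * 0.25 g/ha
  = 12400905.30 g/ha
  = 12400.91 kg/ha = 12.40 t/ha


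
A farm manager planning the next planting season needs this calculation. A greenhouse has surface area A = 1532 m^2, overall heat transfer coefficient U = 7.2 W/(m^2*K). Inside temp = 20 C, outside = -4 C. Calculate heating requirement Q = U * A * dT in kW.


dT = 20 - (-4) = 24 K
Q = U * A * dT
  = 7.2 * 1532 * 24
  = 264729.60 W = 264.73 kW


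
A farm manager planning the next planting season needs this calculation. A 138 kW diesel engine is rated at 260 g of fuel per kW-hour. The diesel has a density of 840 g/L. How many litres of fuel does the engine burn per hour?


FC = P * BSFC / rho_fuel
   = 138 * 260 / 840
   = 35880 / 840
   = 42.71 L/h


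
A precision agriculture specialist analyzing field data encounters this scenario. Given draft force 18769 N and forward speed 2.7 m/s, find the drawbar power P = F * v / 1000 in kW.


P = F * v / 1000
  = 18769 * 2.7 / 1000
  = 50676.30 / 1000
  = 50.68 kW


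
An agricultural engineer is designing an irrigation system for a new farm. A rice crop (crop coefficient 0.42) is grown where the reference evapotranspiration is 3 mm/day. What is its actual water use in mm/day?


ETc = Kc * ET0
    = 0.42 * 3
    = 1.26 mm/day


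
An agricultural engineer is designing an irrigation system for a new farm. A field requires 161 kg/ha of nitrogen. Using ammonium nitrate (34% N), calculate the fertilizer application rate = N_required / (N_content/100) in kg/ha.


Rate = N_required / (N_content / 100)
     = 161 / (34 / 100)
     = 161 / 0.34
     = 473.53 kg/ha


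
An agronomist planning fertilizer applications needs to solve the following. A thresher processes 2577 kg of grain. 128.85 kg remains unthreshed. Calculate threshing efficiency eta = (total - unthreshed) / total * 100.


eta = (total - unthreshed) / total * 100
    = (2577 - 128.85) / 2577 * 100
    = 2448.15 / 2577 * 100
    = 95%


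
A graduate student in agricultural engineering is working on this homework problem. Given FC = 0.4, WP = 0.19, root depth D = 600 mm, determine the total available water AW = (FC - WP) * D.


AW = (FC - WP) * D
   = (0.4 - 0.19) * 600
   = 0.21 * 600
   = 126 mm


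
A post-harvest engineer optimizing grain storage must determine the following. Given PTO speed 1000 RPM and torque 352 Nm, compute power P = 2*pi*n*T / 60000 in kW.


P = 2*pi*n*T / 60000
  = 2*pi * 1000 * 352 / 60000
  = 2211681.23 / 60000
  = 36.86 kW


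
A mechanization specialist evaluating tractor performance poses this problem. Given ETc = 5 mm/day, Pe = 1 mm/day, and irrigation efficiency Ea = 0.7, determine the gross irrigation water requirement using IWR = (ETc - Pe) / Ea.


IWR = (ETc - Pe) / Ea
    = (5 - 1) / 0.7
    = 4 / 0.7
    = 5.71 mm/day


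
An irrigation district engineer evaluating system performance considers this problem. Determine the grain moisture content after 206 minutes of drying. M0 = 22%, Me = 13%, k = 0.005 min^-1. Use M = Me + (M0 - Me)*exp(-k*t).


M = Me + (M0 - Me) * e^(-k*t)
  = 13 + (22 - 13) * e^(-0.005*206)
  = 13 + 9 * e^(-1.030)
  = 13 + 9 * 0.35701
  = 13 + 3.2131
  = 16.21%


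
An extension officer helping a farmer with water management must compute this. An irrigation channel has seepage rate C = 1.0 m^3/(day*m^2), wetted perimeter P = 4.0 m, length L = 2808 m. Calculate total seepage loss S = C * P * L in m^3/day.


S = C * P * L
  = 1.0 * 4.0 * 2808
  = 11232 m^3/day


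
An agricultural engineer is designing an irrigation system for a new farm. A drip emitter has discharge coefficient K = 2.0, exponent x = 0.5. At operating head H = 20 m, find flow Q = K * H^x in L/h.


Q = K * H^x
  = 2.0 * 20^0.5
  = 2.0 * 4.4721
  = 8.94 L/h


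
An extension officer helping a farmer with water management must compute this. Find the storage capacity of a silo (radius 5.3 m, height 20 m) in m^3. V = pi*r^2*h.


V = pi * r^2 * h
  = pi * 5.3^2 * 20
  = pi * 28.09 * 20
  = 1764.95 m^3


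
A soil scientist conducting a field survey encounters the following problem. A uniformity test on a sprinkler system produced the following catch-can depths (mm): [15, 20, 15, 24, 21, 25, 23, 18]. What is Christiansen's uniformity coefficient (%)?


xbar = 161 / 8 = 20.125
sum|xi - xbar| = 25
CU = 100 * (1 - 25 / (8 * 20.125))
   = 100 * (1 - 0.1553)
   = 84.47%


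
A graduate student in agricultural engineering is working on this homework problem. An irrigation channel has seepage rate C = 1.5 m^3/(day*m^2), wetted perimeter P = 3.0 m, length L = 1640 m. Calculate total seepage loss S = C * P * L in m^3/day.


S = C * P * L
  = 1.5 * 3.0 * 1640
  = 7380 m^3/day


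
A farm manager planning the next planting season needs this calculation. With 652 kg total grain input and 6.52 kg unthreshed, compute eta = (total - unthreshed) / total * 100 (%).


eta = (total - unthreshed) / total * 100
    = (652 - 6.52) / 652 * 100
    = 645.48 / 652 * 100
    = 99%


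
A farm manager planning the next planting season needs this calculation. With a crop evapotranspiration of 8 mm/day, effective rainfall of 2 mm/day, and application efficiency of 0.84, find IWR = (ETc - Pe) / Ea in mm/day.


IWR = (ETc - Pe) / Ea
    = (8 - 2) / 0.84
    = 6 / 0.84
    = 7.14 mm/day


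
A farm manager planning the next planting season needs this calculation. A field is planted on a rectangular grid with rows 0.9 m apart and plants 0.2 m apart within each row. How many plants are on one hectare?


D = 10000 / (row_sp * plant_sp)
  = 10000 / (0.9 * 0.2)
  = 10000 / 0.1800
  = 55555.56 plants/ha


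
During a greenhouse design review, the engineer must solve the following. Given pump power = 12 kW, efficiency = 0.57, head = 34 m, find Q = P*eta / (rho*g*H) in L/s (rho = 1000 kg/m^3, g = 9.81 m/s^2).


Q = (P * 1000 * eta) / (rho * g * H)
  = (12 * 1000 * 0.57) / (1000 * 9.81 * 34)
  = 6840 / 333540
  = 0.02051 m^3/s = 20.51 L/s


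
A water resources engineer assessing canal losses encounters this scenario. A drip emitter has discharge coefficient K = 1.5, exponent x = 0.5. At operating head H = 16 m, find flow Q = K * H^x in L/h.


Q = K * H^x
  = 1.5 * 16^0.5
  = 1.5 * 4
  = 6 L/h


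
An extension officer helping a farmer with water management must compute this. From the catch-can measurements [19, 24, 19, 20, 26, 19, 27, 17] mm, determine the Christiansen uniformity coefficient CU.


xbar = 171 / 8 = 21.375
sum|xi - xbar| = 25.750
CU = 100 * (1 - 25.750 / (8 * 21.375))
   = 100 * (1 - 0.1506)
   = 84.94%


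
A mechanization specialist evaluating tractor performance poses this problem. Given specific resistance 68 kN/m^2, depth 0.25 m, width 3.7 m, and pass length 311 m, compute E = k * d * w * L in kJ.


E = k * d * w * L
  = 68 * 0.25 * 3.7 * 311
  = 19561.90 kJ


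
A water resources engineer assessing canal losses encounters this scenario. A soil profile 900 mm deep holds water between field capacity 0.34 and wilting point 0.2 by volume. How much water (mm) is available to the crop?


AW = (FC - WP) * D
   = (0.34 - 0.2) * 900
   = 0.14 * 900
   = 126 mm


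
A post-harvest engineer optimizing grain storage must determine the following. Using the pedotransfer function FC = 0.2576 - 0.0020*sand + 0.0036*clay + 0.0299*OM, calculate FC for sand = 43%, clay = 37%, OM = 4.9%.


FC = 0.2576 - 0.0020*43 + 0.0036*37 + 0.0299*4.9
   = 0.2576 - 0.0860 + 0.1332 + 0.1465
   = 0.4513


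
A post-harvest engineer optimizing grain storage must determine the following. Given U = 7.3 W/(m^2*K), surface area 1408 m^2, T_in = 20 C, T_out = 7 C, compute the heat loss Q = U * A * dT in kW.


dT = 20 - (7) = 13 K
Q = U * A * dT
  = 7.3 * 1408 * 13
  = 133619.20 W = 133.62 kW


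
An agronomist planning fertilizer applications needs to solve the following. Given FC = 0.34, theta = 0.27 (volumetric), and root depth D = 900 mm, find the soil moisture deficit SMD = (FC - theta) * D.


SMD = (FC - theta) * D
    = (0.34 - 0.27) * 900
    = 0.070 * 900
    = 63 mm


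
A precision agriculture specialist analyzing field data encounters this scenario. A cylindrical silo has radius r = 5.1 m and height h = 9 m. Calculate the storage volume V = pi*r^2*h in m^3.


V = pi * r^2 * h
  = pi * 5.1^2 * 9
  = pi * 26.01 * 9
  = 735.42 m^3


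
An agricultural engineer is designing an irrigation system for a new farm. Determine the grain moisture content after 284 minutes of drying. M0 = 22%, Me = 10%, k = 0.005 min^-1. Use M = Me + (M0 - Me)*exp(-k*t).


M = Me + (M0 - Me) * e^(-k*t)
  = 10 + (22 - 10) * e^(-0.005*284)
  = 10 + 12 * e^(-1.420)
  = 10 + 12 * 0.24171
  = 10 + 2.9006
  = 12.90%


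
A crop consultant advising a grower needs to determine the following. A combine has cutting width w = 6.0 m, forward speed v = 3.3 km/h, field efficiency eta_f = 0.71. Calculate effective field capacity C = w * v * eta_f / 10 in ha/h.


C = w * v * eta_f / 10
  = 6.0 * 3.3 * 0.71 / 10
  = 14.06 / 10
  = 1.41 ha/h


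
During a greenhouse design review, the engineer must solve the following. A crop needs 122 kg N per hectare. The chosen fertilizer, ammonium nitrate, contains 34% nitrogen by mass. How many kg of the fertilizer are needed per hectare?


Rate = N_required / (N_content / 100)
     = 122 / (34 / 100)
     = 122 / 0.34
     = 358.82 kg/ha


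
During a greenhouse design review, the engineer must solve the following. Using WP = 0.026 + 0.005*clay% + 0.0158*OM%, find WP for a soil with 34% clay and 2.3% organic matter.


WP = 0.026 + 0.005*34 + 0.0158*2.3
   = 0.026 + 0.1700 + 0.0363
   = 0.2323


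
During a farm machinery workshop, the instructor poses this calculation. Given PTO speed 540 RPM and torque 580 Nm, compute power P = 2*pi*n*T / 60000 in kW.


P = 2*pi*n*T / 60000
  = 2*pi * 540 * 580 / 60000
  = 1967893.64 / 60000
  = 32.80 kW


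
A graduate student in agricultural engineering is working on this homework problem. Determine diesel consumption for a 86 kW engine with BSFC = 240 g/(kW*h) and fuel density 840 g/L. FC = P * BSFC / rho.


FC = P * BSFC / rho_fuel
   = 86 * 240 / 840
   = 20640 / 840
   = 24.57 L/h


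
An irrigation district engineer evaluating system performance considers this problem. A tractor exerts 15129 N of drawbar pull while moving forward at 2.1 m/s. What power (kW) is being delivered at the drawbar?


P = F * v / 1000
  = 15129 * 2.1 / 1000
  = 31770.90 / 1000
  = 31.77 kW


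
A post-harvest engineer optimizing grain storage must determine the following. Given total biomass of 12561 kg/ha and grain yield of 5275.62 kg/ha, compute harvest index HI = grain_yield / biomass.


HI = grain_yield / biomass
   = 5275.62 / 12561
   = 0.42


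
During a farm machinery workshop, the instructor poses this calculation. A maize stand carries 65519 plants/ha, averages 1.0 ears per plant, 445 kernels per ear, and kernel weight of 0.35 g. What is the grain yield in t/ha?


Y = density * ears * kernels * kw
  = 65519 * 1.0 * 445 * 0.35 g/ha
  = 10204584.25 g/ha
  = 10204.58 kg/ha = 10.20 t/ha


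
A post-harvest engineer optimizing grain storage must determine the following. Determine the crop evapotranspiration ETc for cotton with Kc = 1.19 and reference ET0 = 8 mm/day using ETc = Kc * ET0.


ETc = Kc * ET0
    = 1.19 * 8
    = 9.52 mm/day


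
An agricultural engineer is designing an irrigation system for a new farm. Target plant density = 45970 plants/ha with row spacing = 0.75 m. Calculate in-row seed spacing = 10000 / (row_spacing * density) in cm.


spacing = 10000 / (row_sp * density)
        = 10000 / (0.75 * 45970)
        = 10000 / 34477.50
        = 0.29004 m = 29.00 cm


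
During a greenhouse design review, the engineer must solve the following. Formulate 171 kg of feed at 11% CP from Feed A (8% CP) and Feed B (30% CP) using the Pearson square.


parts_A = CP_b - target = 30 - 11 = 19
parts_B = target - CP_a = 11 - 8 = 3
total_parts = 19 + 3 = 22
Feed A = 171 * 19 / 22 = 147.68 kg
Feed B = 171 * 3 / 22 = 23.32 kg

147.68 kg


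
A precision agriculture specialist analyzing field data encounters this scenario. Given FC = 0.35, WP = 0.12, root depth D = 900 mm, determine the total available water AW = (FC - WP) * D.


AW = (FC - WP) * D
   = (0.35 - 0.12) * 900
   = 0.23 * 900
   = 207 mm


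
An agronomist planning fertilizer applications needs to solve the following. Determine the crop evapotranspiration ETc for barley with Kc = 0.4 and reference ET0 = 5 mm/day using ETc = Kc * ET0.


ETc = Kc * ET0
    = 0.4 * 5
    = 2 mm/day


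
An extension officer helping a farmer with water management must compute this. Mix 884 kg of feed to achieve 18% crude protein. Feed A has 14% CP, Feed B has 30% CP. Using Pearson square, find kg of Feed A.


parts_A = CP_b - target = 30 - 18 = 12
parts_B = target - CP_a = 18 - 14 = 4
total_parts = 12 + 4 = 16
Feed A = 884 * 12 / 16 = 663 kg
Feed B = 884 * 4 / 16 = 221 kg

663 kg


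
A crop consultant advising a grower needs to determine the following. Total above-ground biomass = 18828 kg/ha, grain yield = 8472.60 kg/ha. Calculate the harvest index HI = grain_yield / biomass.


HI = grain_yield / biomass
   = 8472.60 / 18828
   = 0.45


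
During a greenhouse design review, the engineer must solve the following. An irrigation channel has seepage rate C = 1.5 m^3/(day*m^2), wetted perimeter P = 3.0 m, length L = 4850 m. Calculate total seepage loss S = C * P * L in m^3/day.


S = C * P * L
  = 1.5 * 3.0 * 4850
  = 21825 m^3/day


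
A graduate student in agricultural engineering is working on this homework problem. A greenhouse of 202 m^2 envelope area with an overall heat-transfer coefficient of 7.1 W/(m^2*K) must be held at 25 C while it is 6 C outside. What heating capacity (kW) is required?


dT = 25 - (6) = 19 K
Q = U * A * dT
  = 7.1 * 202 * 19
  = 27249.80 W = 27.25 kW


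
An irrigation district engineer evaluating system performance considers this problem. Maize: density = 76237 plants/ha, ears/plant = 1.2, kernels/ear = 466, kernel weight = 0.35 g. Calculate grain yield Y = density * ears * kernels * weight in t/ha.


Y = density * ears * kernels * kw
  = 76237 * 1.2 * 466 * 0.35 g/ha
  = 14921105.64 g/ha
  = 14921.11 kg/ha = 14.92 t/ha


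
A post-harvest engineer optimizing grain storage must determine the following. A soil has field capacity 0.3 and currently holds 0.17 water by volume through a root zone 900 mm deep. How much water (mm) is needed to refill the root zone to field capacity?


SMD = (FC - theta) * D
    = (0.3 - 0.17) * 900
    = 0.130 * 900
    = 117 mm


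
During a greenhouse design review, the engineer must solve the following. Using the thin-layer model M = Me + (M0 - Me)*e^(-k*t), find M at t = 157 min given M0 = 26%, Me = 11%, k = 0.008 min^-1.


M = Me + (M0 - Me) * e^(-k*t)
  = 11 + (26 - 11) * e^(-0.008*157)
  = 11 + 15 * e^(-1.256)
  = 11 + 15 * 0.28479
  = 11 + 4.2719
  = 15.27%


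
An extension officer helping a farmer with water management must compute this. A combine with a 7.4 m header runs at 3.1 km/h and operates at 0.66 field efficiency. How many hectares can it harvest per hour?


C = w * v * eta_f / 10
  = 7.4 * 3.1 * 0.66 / 10
  = 15.14 / 10
  = 1.51 ha/h


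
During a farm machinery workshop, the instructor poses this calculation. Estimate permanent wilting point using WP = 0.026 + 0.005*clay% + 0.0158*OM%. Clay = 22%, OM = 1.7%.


WP = 0.026 + 0.005*22 + 0.0158*1.7
   = 0.026 + 0.1100 + 0.0269
   = 0.1629


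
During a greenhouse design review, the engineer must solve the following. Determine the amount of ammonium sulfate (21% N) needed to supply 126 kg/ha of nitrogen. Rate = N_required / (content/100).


Rate = N_required / (N_content / 100)
     = 126 / (21 / 100)
     = 126 / 0.21
     = 600 kg/ha


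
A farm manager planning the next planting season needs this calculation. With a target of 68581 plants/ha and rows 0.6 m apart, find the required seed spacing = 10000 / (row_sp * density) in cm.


spacing = 10000 / (row_sp * density)
        = 10000 / (0.6 * 68581)
        = 10000 / 41148.60
        = 0.24302 m = 24.30 cm


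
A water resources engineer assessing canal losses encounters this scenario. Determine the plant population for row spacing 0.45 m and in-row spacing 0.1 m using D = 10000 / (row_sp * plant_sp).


D = 10000 / (row_sp * plant_sp)
  = 10000 / (0.45 * 0.1)
  = 10000 / 0.0450
  = 222222.22 plants/ha


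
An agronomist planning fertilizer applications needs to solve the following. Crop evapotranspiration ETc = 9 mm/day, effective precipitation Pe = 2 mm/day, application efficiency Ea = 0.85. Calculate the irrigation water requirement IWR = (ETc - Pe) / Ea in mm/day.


IWR = (ETc - Pe) / Ea
    = (9 - 2) / 0.85
    = 7 / 0.85
    = 8.24 mm/day


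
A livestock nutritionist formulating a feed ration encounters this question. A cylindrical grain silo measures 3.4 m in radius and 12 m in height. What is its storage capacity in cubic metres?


V = pi * r^2 * h
  = pi * 3.4^2 * 12
  = pi * 11.56 * 12
  = 435.80 m^3


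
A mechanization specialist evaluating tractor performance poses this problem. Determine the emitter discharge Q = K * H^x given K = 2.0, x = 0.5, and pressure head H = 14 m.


Q = K * H^x
  = 2.0 * 14^0.5
  = 2.0 * 3.7417
  = 7.48 L/h


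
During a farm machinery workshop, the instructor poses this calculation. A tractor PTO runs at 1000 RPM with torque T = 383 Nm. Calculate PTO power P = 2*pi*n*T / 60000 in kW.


P = 2*pi*n*T / 60000
  = 2*pi * 1000 * 383 / 60000
  = 2406459.97 / 60000
  = 40.11 kW


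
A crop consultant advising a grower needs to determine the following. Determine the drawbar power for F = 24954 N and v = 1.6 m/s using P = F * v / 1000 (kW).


P = F * v / 1000
  = 24954 * 1.6 / 1000
  = 39926.40 / 1000
  = 39.93 kW


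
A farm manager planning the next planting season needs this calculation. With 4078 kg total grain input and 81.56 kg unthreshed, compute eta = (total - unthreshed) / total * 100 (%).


eta = (total - unthreshed) / total * 100
    = (4078 - 81.56) / 4078 * 100
    = 3996.44 / 4078 * 100
    = 98%


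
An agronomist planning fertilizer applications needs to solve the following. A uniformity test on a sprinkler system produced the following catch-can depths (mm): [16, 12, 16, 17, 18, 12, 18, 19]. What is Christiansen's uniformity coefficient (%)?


xbar = 128 / 8 = 16
sum|xi - xbar| = 16
CU = 100 * (1 - 16 / (8 * 16))
   = 100 * (1 - 0.1250)
   = 87.50%


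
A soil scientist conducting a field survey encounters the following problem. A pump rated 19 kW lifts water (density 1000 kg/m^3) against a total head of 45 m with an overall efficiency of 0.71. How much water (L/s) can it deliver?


Q = (P * 1000 * eta) / (rho * g * H)
  = (19 * 1000 * 0.71) / (1000 * 9.81 * 45)
  = 13490 / 441450
  = 0.03056 m^3/s = 30.56 L/s


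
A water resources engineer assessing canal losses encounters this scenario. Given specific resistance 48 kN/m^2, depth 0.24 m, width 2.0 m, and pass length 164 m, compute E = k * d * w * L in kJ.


E = k * d * w * L
  = 48 * 0.24 * 2.0 * 164
  = 3778.56 kJ


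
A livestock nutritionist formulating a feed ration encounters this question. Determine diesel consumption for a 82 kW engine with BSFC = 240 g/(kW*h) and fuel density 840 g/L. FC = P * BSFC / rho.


FC = P * BSFC / rho_fuel
   = 82 * 240 / 840
   = 19680 / 840
   = 23.43 L/h


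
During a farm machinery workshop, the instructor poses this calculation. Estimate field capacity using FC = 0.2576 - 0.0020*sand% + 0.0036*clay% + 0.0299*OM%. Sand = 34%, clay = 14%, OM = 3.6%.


FC = 0.2576 - 0.0020*34 + 0.0036*14 + 0.0299*3.6
   = 0.2576 - 0.0680 + 0.0504 + 0.1076
   = 0.3476
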